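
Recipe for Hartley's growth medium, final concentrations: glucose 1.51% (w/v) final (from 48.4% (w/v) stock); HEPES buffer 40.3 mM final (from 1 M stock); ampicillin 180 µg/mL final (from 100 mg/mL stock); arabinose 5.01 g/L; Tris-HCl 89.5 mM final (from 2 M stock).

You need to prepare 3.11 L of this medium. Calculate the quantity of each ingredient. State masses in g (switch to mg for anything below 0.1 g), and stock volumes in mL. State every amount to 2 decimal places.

glucose 97.03 mL; HEPES buffer 125.33 mL; ampicillin 5.60 mL; arabinose 15.58 g; Tris-HCl 139.17 mL

Scale factor relative to 1 L: 3.11.
glucose: C1V1 = C2V2 → 1.51% ÷ 48.4% × 3110 mL = 97.03 mL
HEPES buffer: C1V1 = C2V2 → 40.3 mM × 3110 mL ÷ 1000 mM = 125.33 mL
ampicillin: V = C2·V2/C1 = 180 µg/mL × 3110 mL ÷ 100000 µg/mL = 5.60 mL
arabinose: 5.01 g/L × 3.11 L = 15.58 g
Tris-HCl: V = C2·V2/C1 = 89.5 mM × 3110 mL ÷ 2000 mM = 139.17 mL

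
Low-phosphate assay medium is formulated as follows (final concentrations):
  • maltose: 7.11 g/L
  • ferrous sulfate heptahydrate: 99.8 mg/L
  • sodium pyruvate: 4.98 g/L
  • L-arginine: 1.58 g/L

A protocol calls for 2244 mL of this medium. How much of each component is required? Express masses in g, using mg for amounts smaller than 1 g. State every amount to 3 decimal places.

maltose 15.955 g; ferrous sulfate heptahydrate 223.951 mg; sodium pyruvate 11.175 g; L-arginine 3.546 g

Scale factor relative to 1 L: 2.244.
maltose: 7.11 g/L × 2.244 L = 15.955 g
ferrous sulfate heptahydrate: 99.8 mg/L × 2.244 L = 223.951 mg
sodium pyruvate: 4.98 g/L × 2.244 L = 11.175 g
L-arginine: 1.58 g/L × 2.244 L = 3.546 g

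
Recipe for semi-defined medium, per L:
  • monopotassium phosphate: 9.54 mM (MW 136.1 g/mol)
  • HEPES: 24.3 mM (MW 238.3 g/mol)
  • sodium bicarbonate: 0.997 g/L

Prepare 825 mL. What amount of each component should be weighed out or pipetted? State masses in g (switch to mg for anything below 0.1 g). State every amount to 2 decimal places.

monopotassium phosphate 1.07 g; HEPES 4.78 g; sodium bicarbonate 0.82 g

Scale factor relative to 1 L: 0.825.
monopotassium phosphate: 9.54 mmol/L × 136.1 g/mol × 0.825 L ÷ 1000 = 1.07 g
HEPES: 24.3 mmol/L × 238.3 g/mol × 0.825 L ÷ 1000 = 4.78 g
sodium bicarbonate: 0.997 g/L × 0.825 L = 0.82 g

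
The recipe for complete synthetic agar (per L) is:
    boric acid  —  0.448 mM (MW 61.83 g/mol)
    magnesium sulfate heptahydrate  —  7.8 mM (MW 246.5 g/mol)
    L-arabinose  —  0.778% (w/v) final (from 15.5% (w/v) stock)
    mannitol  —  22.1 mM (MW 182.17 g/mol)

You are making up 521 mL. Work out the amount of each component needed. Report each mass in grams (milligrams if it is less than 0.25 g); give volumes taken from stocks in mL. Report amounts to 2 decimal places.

boric acid 14.43 mg; magnesium sulfate heptahydrate 1.00 g; L-arabinose 26.15 mL; mannitol 2.10 g

Target volume = 521 mL = 0.521 L.
boric acid: 0.448 mmol/L × 61.83 mg/mmol × 0.521 L = 14.43 mg
magnesium sulfate heptahydrate: 7.8 mmol/L × 246.5 g/mol × 0.521 L ÷ 1000 = 1.00 g
L-arabinose: V = C2·V2/C1 = 0.778% ÷ 15.5% × 521 mL = 26.15 mL
mannitol: 22.1 mmol/L × 182.17 g/mol × 0.521 L ÷ 1000 = 2.10 g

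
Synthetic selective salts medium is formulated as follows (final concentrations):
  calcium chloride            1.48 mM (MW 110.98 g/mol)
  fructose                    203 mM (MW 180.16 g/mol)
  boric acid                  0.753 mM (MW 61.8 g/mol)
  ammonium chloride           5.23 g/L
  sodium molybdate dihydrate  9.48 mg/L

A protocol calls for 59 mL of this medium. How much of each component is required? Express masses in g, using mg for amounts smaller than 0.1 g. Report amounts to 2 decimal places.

Working volume: 59 mL = 0.059 L.
calcium chloride: 1.48 mmol/L × 110.98 mg/mmol × 0.059 L = 9.69 mg
fructose: 203 mmol/L × 180.16 g/mol × 0.059 L ÷ 1000 = 2.16 g
boric acid: 0.753 mmol/L × 61.8 mg/mmol × 0.059 L = 2.75 mg
ammonium chloride: 5.23 g/L × 0.059 L = 0.31 g
sodium molybdate dihydrate: 9.48 mg/L × 0.059 L = 0.56 mg

calcium chloride 9.69 mg; fructose 2.16 g; boric acid 2.75 mg; ammonium chloride 0.31 g; sodium molybdate dihydrate 0.56 mg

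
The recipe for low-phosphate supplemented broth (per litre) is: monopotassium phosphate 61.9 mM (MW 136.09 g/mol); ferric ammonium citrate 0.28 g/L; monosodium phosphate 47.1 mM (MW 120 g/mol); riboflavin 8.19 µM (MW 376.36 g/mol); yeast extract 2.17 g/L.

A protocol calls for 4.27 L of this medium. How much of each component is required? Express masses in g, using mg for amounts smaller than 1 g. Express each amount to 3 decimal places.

Scale factor relative to 1 L: 4.27.
monopotassium phosphate: 61.9 mmol/L × 136.09 g/mol × 4.27 L ÷ 1000 = 35.970 g
ferric ammonium citrate: 0.28 g/L × 4.27 L = 1.196 g
monosodium phosphate: 47.1 mmol/L × 120 g/mol × 4.27 L ÷ 1000 = 24.134 g
riboflavin: 8.19 µmol/L × 376.36 g/mol × 4.27 L ÷ 1000 = 13.162 mg
yeast extract: 2.17 g/L × 4.27 L = 9.266 g

monopotassium phosphate 35.970 g; ferric ammonium citrate 1.196 g; monosodium phosphate 24.134 g; riboflavin 13.162 mg; yeast extract 9.266 g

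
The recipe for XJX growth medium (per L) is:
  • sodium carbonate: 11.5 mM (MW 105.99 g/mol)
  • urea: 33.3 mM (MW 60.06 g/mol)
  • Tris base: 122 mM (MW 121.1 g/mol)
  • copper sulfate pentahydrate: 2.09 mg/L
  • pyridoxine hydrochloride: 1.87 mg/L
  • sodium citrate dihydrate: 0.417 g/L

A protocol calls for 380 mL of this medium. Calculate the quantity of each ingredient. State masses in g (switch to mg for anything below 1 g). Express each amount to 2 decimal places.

Scale factor relative to 1 L: 0.38.
sodium carbonate: 11.5 mmol/L × 105.99 mg/mmol × 0.38 L = 463.18 mg
urea: 33.3 mmol/L × 60.06 mg/mmol × 0.38 L = 760.00 mg
Tris base: 122 mmol/L × 121.1 g/mol × 0.38 L ÷ 1000 = 5.61 g
copper sulfate pentahydrate: 2.09 mg/L × 0.38 L = 0.79 mg
pyridoxine hydrochloride: 1.87 mg/L × 0.38 L = 0.71 mg
sodium citrate dihydrate: 0.417 g/L × 0.38 L = 0.15846 g = 158.46 mg

sodium carbonate 463.18 mg; urea 760.00 mg; Tris base 5.61 g; copper sulfate pentahydrate 0.79 mg; pyridoxine hydrochloride 0.71 mg; sodium citrate dihydrate 158.46 mg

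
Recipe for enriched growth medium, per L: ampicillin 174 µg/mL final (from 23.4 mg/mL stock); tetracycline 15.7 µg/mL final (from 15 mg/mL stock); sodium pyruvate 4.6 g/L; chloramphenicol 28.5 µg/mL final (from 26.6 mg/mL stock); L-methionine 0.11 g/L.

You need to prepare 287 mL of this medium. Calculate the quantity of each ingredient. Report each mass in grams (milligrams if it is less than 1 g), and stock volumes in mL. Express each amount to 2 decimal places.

ampicillin 2.13 mL; tetracycline 0.30 mL; sodium pyruvate 1.32 g; chloramphenicol 0.31 mL; L-methionine 31.57 mg

Target volume = 287 mL = 0.287 L.
ampicillin: C1V1 = C2V2 → 174 µg/mL × 287 mL ÷ 23400 µg/mL = 2.13 mL
tetracycline: C1V1 = C2V2 → 15.7 µg/mL × 287 mL ÷ 15000 µg/mL = 0.30 mL
sodium pyruvate: 4.6 g/L × 0.287 L = 1.32 g
chloramphenicol: C1V1 = C2V2 → 28.5 µg/mL × 287 mL ÷ 26600 µg/mL = 0.31 mL
L-methionine: 0.11 g/L × 0.287 L = 0.03157 g = 31.57 mg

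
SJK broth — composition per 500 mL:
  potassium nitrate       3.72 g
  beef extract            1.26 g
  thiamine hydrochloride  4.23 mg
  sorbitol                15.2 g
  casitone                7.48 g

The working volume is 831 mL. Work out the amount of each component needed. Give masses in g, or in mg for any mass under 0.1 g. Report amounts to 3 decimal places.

potassium nitrate 6.183 g; beef extract 2.094 g; thiamine hydrochloride 7.030 mg; sorbitol 25.262 g; casitone 12.432 g

Ratio of target to recipe volume: 831 / 500 = 1.662.
potassium nitrate: 3.72 g × (831 mL / 500 mL) = 6.183 g
beef extract: 1.26 g × (831 mL / 500 mL) = 2.094 g
thiamine hydrochloride: 4.23 mg × (831 mL / 500 mL) = 7.030 mg
sorbitol: 15.2 g × (831 mL / 500 mL) = 25.262 g
casitone: 7.48 g × (831 mL / 500 mL) = 12.432 g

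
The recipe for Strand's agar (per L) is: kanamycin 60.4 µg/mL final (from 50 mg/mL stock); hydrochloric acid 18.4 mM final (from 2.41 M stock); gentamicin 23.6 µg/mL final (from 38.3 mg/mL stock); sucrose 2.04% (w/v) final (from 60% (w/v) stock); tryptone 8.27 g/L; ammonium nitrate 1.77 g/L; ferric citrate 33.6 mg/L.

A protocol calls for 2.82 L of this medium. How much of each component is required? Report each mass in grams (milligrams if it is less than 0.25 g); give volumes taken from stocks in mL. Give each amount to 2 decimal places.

kanamycin 3.41 mL; hydrochloric acid 21.53 mL; gentamicin 1.74 mL; sucrose 95.88 mL; tryptone 23.32 g; ammonium nitrate 4.99 g; ferric citrate 94.75 mg

Scale factor relative to 1 L: 2.82.
kanamycin: dilute stock: 60.4 µg/mL × 2820 mL ÷ 50000 µg/mL = 3.41 mL
hydrochloric acid: V = C2·V2/C1 = 18.4 mM × 2820 mL ÷ 2410 mM = 21.53 mL
gentamicin: V = C2·V2/C1 = 23.6 µg/mL × 2820 mL ÷ 38300 µg/mL = 1.74 mL
sucrose: V = C2·V2/C1 = 2.04% ÷ 60% × 2820 mL = 95.88 mL
tryptone: 8.27 g/L × 2.82 L = 23.32 g
ammonium nitrate: 1.77 g/L × 2.82 L = 4.99 g
ferric citrate: 33.6 mg/L × 2.82 L = 94.75 mg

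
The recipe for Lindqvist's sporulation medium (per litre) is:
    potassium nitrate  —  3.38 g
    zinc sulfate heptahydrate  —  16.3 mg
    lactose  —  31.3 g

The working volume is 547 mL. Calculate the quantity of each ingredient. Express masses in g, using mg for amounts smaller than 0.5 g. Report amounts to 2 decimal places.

Scale factor = 547 mL / 1000 mL = 0.547.
potassium nitrate: 3.38 g × (547 mL / 1000 mL) = 1.85 g
zinc sulfate heptahydrate: 16.3 mg × (547 mL / 1000 mL) = 8.92 mg
lactose: 31.3 g × (547 mL / 1000 mL) = 17.12 g

potassium nitrate 1.85 g; zinc sulfate heptahydrate 8.92 mg; lactose 17.12 g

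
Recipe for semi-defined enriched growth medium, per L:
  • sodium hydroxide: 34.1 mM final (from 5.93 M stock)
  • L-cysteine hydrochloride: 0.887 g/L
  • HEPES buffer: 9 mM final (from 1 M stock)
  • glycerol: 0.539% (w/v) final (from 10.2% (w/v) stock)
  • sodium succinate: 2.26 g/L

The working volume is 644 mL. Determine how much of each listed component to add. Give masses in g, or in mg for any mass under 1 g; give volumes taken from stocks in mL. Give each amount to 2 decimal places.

sodium hydroxide 3.70 mL; L-cysteine hydrochloride 571.23 mg; HEPES buffer 5.80 mL; glycerol 34.03 mL; sodium succinate 1.46 g

Scale factor relative to 1 L: 0.644.
sodium hydroxide: dilute stock: 34.1 mM × 644 mL ÷ 5930 mM = 3.70 mL
L-cysteine hydrochloride: 0.887 g/L × 0.644 L = 0.571228 g = 571.23 mg
HEPES buffer: dilute stock: 9 mM × 644 mL ÷ 1000 mM = 5.80 mL
glycerol: dilute stock: 0.539% ÷ 10.2% × 644 mL = 34.03 mL
sodium succinate: 2.26 g/L × 0.644 L = 1.46 g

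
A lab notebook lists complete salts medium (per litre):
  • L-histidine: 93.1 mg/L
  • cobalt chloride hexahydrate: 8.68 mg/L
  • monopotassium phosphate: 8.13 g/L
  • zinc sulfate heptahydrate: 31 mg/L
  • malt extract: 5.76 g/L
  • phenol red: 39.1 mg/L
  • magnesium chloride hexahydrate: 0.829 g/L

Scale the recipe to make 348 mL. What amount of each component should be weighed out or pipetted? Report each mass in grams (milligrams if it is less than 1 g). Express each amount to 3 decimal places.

Target volume = 348 mL = 0.348 L.
L-histidine: 93.1 mg/L × 0.348 L = 32.399 mg
cobalt chloride hexahydrate: 8.68 mg/L × 0.348 L = 3.021 mg
monopotassium phosphate: 8.13 g/L × 0.348 L = 2.829 g
zinc sulfate heptahydrate: 31 mg/L × 0.348 L = 10.788 mg
malt extract: 5.76 g/L × 0.348 L = 2.004 g
phenol red: 39.1 mg/L × 0.348 L = 13.607 mg
magnesium chloride hexahydrate: 0.829 g/L × 0.348 L = 0.288492 g = 288.492 mg

L-histidine 32.399 mg; cobalt chloride hexahydrate 3.021 mg; monopotassium phosphate 2.829 g; zinc sulfate heptahydrate 10.788 mg; malt extract 2.004 g; phenol red 13.607 mg; magnesium chloride hexahydrate 288.492 mg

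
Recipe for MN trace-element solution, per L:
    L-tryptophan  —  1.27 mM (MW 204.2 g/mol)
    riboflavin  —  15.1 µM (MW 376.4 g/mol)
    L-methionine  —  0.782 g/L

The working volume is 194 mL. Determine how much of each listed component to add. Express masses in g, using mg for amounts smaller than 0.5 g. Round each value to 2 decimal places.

L-tryptophan 50.31 mg; riboflavin 1.10 mg; L-methionine 151.71 mg

Scale factor relative to 1 L: 0.194.
L-tryptophan: 1.27 mmol/L × 204.2 mg/mmol × 0.194 L = 50.31 mg
riboflavin: 15.1 µmol/L × 376.4 g/mol × 0.194 L ÷ 1000 = 1.10 mg
L-methionine: 0.782 g/L × 0.194 L = 0.151708 g = 151.71 mg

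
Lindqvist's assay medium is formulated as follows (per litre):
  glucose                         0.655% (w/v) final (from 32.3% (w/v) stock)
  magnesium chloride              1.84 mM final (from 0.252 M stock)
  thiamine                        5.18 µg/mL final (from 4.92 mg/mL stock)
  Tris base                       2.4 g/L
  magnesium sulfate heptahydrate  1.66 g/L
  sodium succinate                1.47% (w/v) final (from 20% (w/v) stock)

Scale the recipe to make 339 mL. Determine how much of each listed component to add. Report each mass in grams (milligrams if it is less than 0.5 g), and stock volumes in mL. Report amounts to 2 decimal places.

Scale factor relative to 1 L: 0.339.
glucose: C1V1 = C2V2 → 0.655% ÷ 32.3% × 339 mL = 6.87 mL
magnesium chloride: V = C2·V2/C1 = 1.84 mM × 339 mL ÷ 252 mM = 2.48 mL
thiamine: C1V1 = C2V2 → 5.18 µg/mL × 339 mL ÷ 4920 µg/mL = 0.36 mL
Tris base: 2.4 g/L × 0.339 L = 0.81 g
magnesium sulfate heptahydrate: 1.66 g/L × 0.339 L = 0.56 g
sodium succinate: C1V1 = C2V2 → 1.47% ÷ 20% × 339 mL = 24.92 mL

glucose 6.87 mL; magnesium chloride 2.48 mL; thiamine 0.36 mL; Tris base 0.81 g; magnesium sulfate heptahydrate 0.56 g; sodium succinate 24.92 mL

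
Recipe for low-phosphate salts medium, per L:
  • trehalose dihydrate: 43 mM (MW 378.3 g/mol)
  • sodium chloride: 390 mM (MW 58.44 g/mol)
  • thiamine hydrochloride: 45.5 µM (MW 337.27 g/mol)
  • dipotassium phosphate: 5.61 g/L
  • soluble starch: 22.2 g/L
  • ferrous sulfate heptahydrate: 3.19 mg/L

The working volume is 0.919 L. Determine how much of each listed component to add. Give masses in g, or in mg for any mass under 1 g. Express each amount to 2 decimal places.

Working volume: 0.919 L.
trehalose dihydrate: 43 mmol/L × 378.3 g/mol × 0.919 L ÷ 1000 = 14.95 g
sodium chloride: 390 mmol/L × 58.44 g/mol × 0.919 L ÷ 1000 = 20.95 g
thiamine hydrochloride: 45.5 µmol/L × 337.27 g/mol × 0.919 L ÷ 1000 = 14.10 mg
dipotassium phosphate: 5.61 g/L × 0.919 L = 5.16 g
soluble starch: 22.2 g/L × 0.919 L = 20.40 g
ferrous sulfate heptahydrate: 3.19 mg/L × 0.919 L = 2.93 mg

trehalose dihydrate 14.95 g; sodium chloride 20.95 g; thiamine hydrochloride 14.10 mg; dipotassium phosphate 5.16 g; soluble starch 20.40 g; ferrous sulfate heptahydrate 2.93 mg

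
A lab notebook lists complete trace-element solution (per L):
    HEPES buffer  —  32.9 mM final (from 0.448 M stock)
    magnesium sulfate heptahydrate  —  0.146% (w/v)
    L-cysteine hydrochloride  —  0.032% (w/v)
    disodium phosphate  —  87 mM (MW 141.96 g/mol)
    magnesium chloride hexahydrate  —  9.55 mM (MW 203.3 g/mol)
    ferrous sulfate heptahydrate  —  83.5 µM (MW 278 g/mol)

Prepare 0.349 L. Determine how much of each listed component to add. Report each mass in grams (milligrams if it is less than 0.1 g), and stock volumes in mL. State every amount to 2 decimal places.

Working volume: 0.349 L.
HEPES buffer: V = C2·V2/C1 = 32.9 mM × 349 mL ÷ 448 mM = 25.63 mL
magnesium sulfate heptahydrate: 0.146 g per 100 mL × 349 mL ÷ 100 = 0.51 g
L-cysteine hydrochloride: 0.032% w/v = 0.32 g/L → 0.32 × 0.349 L = 0.11 g
disodium phosphate: 87 mmol/L × 141.96 g/mol × 0.349 L ÷ 1000 = 4.31 g
magnesium chloride hexahydrate: 9.55 mmol/L × 203.3 g/mol × 0.349 L ÷ 1000 = 0.68 g
ferrous sulfate heptahydrate: 83.5 µmol/L × 278 g/mol × 0.349 L ÷ 1000 = 8.10 mg

HEPES buffer 25.63 mL; magnesium sulfate heptahydrate 0.51 g; L-cysteine hydrochloride 0.11 g; disodium phosphate 4.31 g; magnesium chloride hexahydrate 0.68 g; ferrous sulfate heptahydrate 8.10 mg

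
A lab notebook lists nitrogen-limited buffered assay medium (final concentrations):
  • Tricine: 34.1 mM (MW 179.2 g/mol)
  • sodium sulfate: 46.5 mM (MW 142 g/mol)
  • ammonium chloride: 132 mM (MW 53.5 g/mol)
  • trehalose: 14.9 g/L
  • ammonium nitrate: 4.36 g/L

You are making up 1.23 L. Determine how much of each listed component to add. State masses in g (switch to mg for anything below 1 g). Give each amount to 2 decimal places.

Working volume: 1.23 L.
Tricine: 34.1 mmol/L × 179.2 g/mol × 1.23 L ÷ 1000 = 7.52 g
sodium sulfate: 46.5 mmol/L × 142 g/mol × 1.23 L ÷ 1000 = 8.12 g
ammonium chloride: 132 mmol/L × 53.5 g/mol × 1.23 L ÷ 1000 = 8.69 g
trehalose: 14.9 g/L × 1.23 L = 18.33 g
ammonium nitrate: 4.36 g/L × 1.23 L = 5.36 g

Tricine 7.52 g; sodium sulfate 8.12 g; ammonium chloride 8.69 g; trehalose 18.33 g; ammonium nitrate 5.36 g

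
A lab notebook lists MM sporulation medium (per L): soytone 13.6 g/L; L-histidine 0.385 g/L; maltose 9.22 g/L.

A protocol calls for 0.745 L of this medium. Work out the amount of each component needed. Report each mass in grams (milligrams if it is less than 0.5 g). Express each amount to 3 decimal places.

Scale factor relative to 1 L: 0.745.
soytone: 13.6 g/L × 0.745 L = 10.132 g
L-histidine: 0.385 g/L × 0.745 L = 0.286825 g = 286.825 mg
maltose: 9.22 g/L × 0.745 L = 6.869 g

soytone 10.132 g; L-histidine 286.825 mg; maltose 6.869 g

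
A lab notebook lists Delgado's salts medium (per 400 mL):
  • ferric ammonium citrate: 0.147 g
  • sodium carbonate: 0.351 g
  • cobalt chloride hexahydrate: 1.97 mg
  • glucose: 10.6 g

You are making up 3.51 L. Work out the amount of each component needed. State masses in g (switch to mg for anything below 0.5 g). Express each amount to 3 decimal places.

ferric ammonium citrate 1.290 g; sodium carbonate 3.080 g; cobalt chloride hexahydrate 17.287 mg; glucose 93.015 g

Scale factor = 3510 mL / 400 mL = 8.775.
ferric ammonium citrate: 0.147 g × (3510 mL / 400 mL) = 1.290 g
sodium carbonate: 0.351 g × (3510 mL / 400 mL) = 3.080 g
cobalt chloride hexahydrate: 1.97 mg × (3510 mL / 400 mL) = 17.287 mg
glucose: 10.6 g × (3510 mL / 400 mL) = 93.015 g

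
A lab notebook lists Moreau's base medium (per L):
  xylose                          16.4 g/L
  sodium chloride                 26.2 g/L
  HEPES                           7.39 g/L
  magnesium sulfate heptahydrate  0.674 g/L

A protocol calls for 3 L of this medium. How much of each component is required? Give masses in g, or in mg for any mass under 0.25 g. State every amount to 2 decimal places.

Scale factor relative to 1 L: 3.
xylose: 16.4 g/L × 3 L = 49.20 g
sodium chloride: 26.2 g/L × 3 L = 78.60 g
HEPES: 7.39 g/L × 3 L = 22.17 g
magnesium sulfate heptahydrate: 0.674 g/L × 3 L = 2.02 g

xylose 49.20 g; sodium chloride 78.60 g; HEPES 22.17 g; magnesium sulfate heptahydrate 2.02 g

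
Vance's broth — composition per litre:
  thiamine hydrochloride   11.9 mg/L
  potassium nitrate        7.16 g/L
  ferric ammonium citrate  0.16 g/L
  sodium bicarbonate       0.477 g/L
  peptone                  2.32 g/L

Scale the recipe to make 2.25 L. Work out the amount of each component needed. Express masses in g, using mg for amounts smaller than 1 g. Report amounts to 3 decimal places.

Working volume: 2.25 L.
thiamine hydrochloride: 11.9 mg/L × 2.25 L = 26.775 mg
potassium nitrate: 7.16 g/L × 2.25 L = 16.110 g
ferric ammonium citrate: 0.16 g/L × 2.25 L = 0.36 g = 360.000 mg
sodium bicarbonate: 0.477 g/L × 2.25 L = 1.073 g
peptone: 2.32 g/L × 2.25 L = 5.220 g

thiamine hydrochloride 26.775 mg; potassium nitrate 16.110 g; ferric ammonium citrate 360.000 mg; sodium bicarbonate 1.073 g; peptone 5.220 g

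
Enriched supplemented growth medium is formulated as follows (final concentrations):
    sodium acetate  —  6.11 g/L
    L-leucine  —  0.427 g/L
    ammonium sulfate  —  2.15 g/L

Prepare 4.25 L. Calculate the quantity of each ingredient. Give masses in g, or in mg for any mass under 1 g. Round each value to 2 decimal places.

sodium acetate 25.97 g; L-leucine 1.81 g; ammonium sulfate 9.14 g

Working volume: 4.25 L.
sodium acetate: 6.11 g/L × 4.25 L = 25.97 g
L-leucine: 0.427 g/L × 4.25 L = 1.81 g
ammonium sulfate: 2.15 g/L × 4.25 L = 9.14 g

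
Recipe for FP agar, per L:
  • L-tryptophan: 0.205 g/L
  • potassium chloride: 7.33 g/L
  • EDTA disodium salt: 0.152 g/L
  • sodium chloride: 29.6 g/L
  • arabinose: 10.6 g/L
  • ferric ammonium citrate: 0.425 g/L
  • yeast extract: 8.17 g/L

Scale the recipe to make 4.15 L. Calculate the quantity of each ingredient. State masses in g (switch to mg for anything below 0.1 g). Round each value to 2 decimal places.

Working volume: 4.15 L.
L-tryptophan: 0.205 g/L × 4.15 L = 0.85 g
potassium chloride: 7.33 g/L × 4.15 L = 30.42 g
EDTA disodium salt: 0.152 g/L × 4.15 L = 0.63 g
sodium chloride: 29.6 g/L × 4.15 L = 122.84 g
arabinose: 10.6 g/L × 4.15 L = 43.99 g
ferric ammonium citrate: 0.425 g/L × 4.15 L = 1.76 g
yeast extract: 8.17 g/L × 4.15 L = 33.91 g

L-tryptophan 0.85 g; potassium chloride 30.42 g; EDTA disodium salt 0.63 g; sodium chloride 122.84 g; arabinose 43.99 g; ferric ammonium citrate 1.76 g; yeast extract 33.91 g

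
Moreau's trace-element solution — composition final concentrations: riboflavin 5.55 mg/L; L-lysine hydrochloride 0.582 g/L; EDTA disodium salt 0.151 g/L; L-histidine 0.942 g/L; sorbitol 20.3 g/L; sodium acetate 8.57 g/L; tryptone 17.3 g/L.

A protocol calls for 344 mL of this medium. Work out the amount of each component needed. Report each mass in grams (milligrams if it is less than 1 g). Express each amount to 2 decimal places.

riboflavin 1.91 mg; L-lysine hydrochloride 200.21 mg; EDTA disodium salt 51.94 mg; L-histidine 324.05 mg; sorbitol 6.98 g; sodium acetate 2.95 g; tryptone 5.95 g

Scale factor relative to 1 L: 0.344.
riboflavin: 5.55 mg/L × 0.344 L = 1.91 mg
L-lysine hydrochloride: 0.582 g/L × 0.344 L = 0.200208 g = 200.21 mg
EDTA disodium salt: 0.151 g/L × 0.344 L = 0.051944 g = 51.94 mg
L-histidine: 0.942 g/L × 0.344 L = 0.324048 g = 324.05 mg
sorbitol: 20.3 g/L × 0.344 L = 6.98 g
sodium acetate: 8.57 g/L × 0.344 L = 2.95 g
tryptone: 17.3 g/L × 0.344 L = 5.95 g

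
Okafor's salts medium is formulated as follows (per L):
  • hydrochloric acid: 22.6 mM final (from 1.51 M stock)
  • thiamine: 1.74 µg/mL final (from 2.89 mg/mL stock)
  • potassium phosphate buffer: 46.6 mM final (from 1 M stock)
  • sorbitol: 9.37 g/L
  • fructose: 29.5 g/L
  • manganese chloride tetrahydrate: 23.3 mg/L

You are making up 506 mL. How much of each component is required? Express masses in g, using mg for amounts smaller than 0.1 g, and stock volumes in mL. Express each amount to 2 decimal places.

Scale factor relative to 1 L: 0.506.
hydrochloric acid: C1V1 = C2V2 → 22.6 mM × 506 mL ÷ 1510 mM = 7.57 mL
thiamine: dilute stock: 1.74 µg/mL × 506 mL ÷ 2890 µg/mL = 0.30 mL
potassium phosphate buffer: C1V1 = C2V2 → 46.6 mM × 506 mL ÷ 1000 mM = 23.58 mL
sorbitol: 9.37 g/L × 0.506 L = 4.74 g
fructose: 29.5 g/L × 0.506 L = 14.93 g
manganese chloride tetrahydrate: 23.3 mg/L × 0.506 L = 11.79 mg

hydrochloric acid 7.57 mL; thiamine 0.30 mL; potassium phosphate buffer 23.58 mL; sorbitol 4.74 g; fructose 14.93 g; manganese chloride tetrahydrate 11.79 mg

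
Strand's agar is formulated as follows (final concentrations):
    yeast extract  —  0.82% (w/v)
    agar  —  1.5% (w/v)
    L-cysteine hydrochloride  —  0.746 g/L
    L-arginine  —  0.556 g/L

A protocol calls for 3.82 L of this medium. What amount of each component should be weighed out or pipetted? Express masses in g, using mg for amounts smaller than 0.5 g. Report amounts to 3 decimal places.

yeast extract 31.324 g; agar 57.300 g; L-cysteine hydrochloride 2.850 g; L-arginine 2.124 g

Scale factor relative to 1 L: 3.82.
yeast extract: 0.82% w/v = 8.2 g/L → 8.2 × 3.82 L = 31.324 g
agar: 1.5% w/v = 15 g/L → 15 × 3.82 L = 57.300 g
L-cysteine hydrochloride: 0.746 g/L × 3.82 L = 2.850 g
L-arginine: 0.556 g/L × 3.82 L = 2.124 g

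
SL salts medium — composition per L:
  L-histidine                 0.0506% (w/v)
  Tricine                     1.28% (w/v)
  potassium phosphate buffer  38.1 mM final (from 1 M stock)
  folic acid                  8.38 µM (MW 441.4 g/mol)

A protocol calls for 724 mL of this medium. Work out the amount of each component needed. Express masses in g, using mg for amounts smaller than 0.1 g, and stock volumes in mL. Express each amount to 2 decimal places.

L-histidine 0.37 g; Tricine 9.27 g; potassium phosphate buffer 27.58 mL; folic acid 2.68 mg

Scale factor relative to 1 L: 0.724.
L-histidine: 0.0506% w/v = 0.506 g/L → 0.506 × 0.724 L = 0.37 g
Tricine: 1.28 g per 100 mL × 724 mL ÷ 100 = 9.27 g
potassium phosphate buffer: V = C2·V2/C1 = 38.1 mM × 724 mL ÷ 1000 mM = 27.58 mL
folic acid: 8.38 µmol/L × 441.4 g/mol × 0.724 L ÷ 1000 = 2.68 mg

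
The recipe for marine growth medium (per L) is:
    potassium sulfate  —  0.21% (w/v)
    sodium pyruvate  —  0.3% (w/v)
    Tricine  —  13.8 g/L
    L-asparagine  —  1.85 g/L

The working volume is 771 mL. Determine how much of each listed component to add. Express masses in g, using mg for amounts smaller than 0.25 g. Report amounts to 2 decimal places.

potassium sulfate 1.62 g; sodium pyruvate 2.31 g; Tricine 10.64 g; L-asparagine 1.43 g

Working volume: 771 mL = 0.771 L.
potassium sulfate: 0.21 g per 100 mL × 771 mL ÷ 100 = 1.62 g
sodium pyruvate: 0.3% w/v = 3 g/L → 3 × 0.771 L = 2.31 g
Tricine: 13.8 g/L × 0.771 L = 10.64 g
L-asparagine: 1.85 g/L × 0.771 L = 1.43 g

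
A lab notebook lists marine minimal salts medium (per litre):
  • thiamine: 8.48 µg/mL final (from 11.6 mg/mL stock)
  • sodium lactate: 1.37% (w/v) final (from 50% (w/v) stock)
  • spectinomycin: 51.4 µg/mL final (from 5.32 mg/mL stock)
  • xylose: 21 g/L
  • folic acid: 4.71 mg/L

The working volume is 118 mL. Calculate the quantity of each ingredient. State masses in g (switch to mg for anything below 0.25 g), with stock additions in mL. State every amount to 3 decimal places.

Working volume: 118 mL = 0.118 L.
thiamine: C1V1 = C2V2 → 8.48 µg/mL × 118 mL ÷ 11600 µg/mL = 0.086 mL
sodium lactate: V = C2·V2/C1 = 1.37% ÷ 50% × 118 mL = 3.233 mL
spectinomycin: C1V1 = C2V2 → 51.4 µg/mL × 118 mL ÷ 5320 µg/mL = 1.140 mL
xylose: 21 g/L × 0.118 L = 2.478 g
folic acid: 4.71 mg/L × 0.118 L = 0.556 mg

thiamine 0.086 mL; sodium lactate 3.233 mL; spectinomycin 1.140 mL; xylose 2.478 g; folic acid 0.556 mg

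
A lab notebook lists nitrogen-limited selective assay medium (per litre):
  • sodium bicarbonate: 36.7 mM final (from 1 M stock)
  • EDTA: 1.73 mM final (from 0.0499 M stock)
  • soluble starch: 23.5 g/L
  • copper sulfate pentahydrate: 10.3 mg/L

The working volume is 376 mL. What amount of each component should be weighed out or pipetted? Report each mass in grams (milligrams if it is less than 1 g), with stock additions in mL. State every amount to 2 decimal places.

sodium bicarbonate 13.80 mL; EDTA 13.04 mL; soluble starch 8.84 g; copper sulfate pentahydrate 3.87 mg

Target volume = 376 mL = 0.376 L.
sodium bicarbonate: dilute stock: 36.7 mM × 376 mL ÷ 1000 mM = 13.80 mL
EDTA: V = C2·V2/C1 = 1.73 mM × 376 mL ÷ 49.9 mM = 13.04 mL
soluble starch: 23.5 g/L × 0.376 L = 8.84 g
copper sulfate pentahydrate: 10.3 mg/L × 0.376 L = 3.87 mg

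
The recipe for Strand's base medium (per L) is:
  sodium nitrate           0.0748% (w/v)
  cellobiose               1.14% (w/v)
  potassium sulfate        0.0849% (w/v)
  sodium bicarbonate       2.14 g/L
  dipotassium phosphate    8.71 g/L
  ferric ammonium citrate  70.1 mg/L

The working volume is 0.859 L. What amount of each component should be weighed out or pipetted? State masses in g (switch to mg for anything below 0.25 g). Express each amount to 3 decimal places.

Working volume: 0.859 L.
sodium nitrate: 0.0748 g per 100 mL × 859 mL ÷ 100 = 0.643 g
cellobiose: 1.14% w/v = 11.4 g/L → 11.4 × 0.859 L = 9.793 g
potassium sulfate: 0.0849 g per 100 mL × 859 mL ÷ 100 = 0.729 g
sodium bicarbonate: 2.14 g/L × 0.859 L = 1.838 g
dipotassium phosphate: 8.71 g/L × 0.859 L = 7.482 g
ferric ammonium citrate: 70.1 mg/L × 0.859 L = 60.216 mg

sodium nitrate 0.643 g; cellobiose 9.793 g; potassium sulfate 0.729 g; sodium bicarbonate 1.838 g; dipotassium phosphate 7.482 g; ferric ammonium citrate 60.216 mg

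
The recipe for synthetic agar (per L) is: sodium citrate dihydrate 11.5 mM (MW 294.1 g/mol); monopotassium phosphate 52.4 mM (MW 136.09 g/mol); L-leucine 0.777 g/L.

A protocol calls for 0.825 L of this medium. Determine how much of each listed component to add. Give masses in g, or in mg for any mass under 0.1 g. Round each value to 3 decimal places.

sodium citrate dihydrate 2.790 g; monopotassium phosphate 5.883 g; L-leucine 0.641 g

Scale factor relative to 1 L: 0.825.
sodium citrate dihydrate: 11.5 mmol/L × 294.1 g/mol × 0.825 L ÷ 1000 = 2.790 g
monopotassium phosphate: 52.4 mmol/L × 136.09 g/mol × 0.825 L ÷ 1000 = 5.883 g
L-leucine: 0.777 g/L × 0.825 L = 0.641 g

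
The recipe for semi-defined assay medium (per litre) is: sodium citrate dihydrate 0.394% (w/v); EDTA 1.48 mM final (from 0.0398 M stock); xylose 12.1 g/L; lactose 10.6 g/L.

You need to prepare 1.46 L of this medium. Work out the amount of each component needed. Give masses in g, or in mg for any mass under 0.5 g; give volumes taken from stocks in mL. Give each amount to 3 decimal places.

Scale factor relative to 1 L: 1.46.
sodium citrate dihydrate: 0.394% w/v = 3.94 g/L → 3.94 × 1.46 L = 5.752 g
EDTA: V = C2·V2/C1 = 1.48 mM × 1460 mL ÷ 39.8 mM = 54.291 mL
xylose: 12.1 g/L × 1.46 L = 17.666 g
lactose: 10.6 g/L × 1.46 L = 15.476 g

sodium citrate dihydrate 5.752 g; EDTA 54.291 mL; xylose 17.666 g; lactose 15.476 g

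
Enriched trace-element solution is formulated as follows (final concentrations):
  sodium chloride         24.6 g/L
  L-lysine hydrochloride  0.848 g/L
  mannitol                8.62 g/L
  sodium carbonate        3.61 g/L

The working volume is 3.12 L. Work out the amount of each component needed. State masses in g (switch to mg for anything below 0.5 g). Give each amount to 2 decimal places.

sodium chloride 76.75 g; L-lysine hydrochloride 2.65 g; mannitol 26.89 g; sodium carbonate 11.26 g

Scale factor relative to 1 L: 3.12.
sodium chloride: 24.6 g/L × 3.12 L = 76.75 g
L-lysine hydrochloride: 0.848 g/L × 3.12 L = 2.65 g
mannitol: 8.62 g/L × 3.12 L = 26.89 g
sodium carbonate: 3.61 g/L × 3.12 L = 11.26 g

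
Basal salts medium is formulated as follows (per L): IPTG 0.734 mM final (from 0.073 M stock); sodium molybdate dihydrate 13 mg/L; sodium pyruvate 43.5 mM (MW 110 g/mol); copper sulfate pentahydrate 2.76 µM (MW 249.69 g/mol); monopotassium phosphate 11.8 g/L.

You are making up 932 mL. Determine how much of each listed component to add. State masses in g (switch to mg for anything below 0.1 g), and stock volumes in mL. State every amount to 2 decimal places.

IPTG 9.37 mL; sodium molybdate dihydrate 12.12 mg; sodium pyruvate 4.46 g; copper sulfate pentahydrate 0.64 mg; monopotassium phosphate 11.00 g

Scale factor relative to 1 L: 0.932.
IPTG: V = C2·V2/C1 = 0.734 mM × 932 mL ÷ 73 mM = 9.37 mL
sodium molybdate dihydrate: 13 mg/L × 0.932 L = 12.12 mg
sodium pyruvate: 43.5 mmol/L × 110 g/mol × 0.932 L ÷ 1000 = 4.46 g
copper sulfate pentahydrate: 2.76 µmol/L × 249.69 g/mol × 0.932 L ÷ 1000 = 0.64 mg
monopotassium phosphate: 11.8 g/L × 0.932 L = 11.00 g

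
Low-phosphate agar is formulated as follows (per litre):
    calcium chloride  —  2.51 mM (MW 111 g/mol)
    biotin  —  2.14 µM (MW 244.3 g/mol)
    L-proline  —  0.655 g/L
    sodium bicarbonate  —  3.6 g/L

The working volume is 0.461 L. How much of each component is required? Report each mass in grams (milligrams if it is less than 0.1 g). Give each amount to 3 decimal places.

calcium chloride 0.128 g; biotin 0.241 mg; L-proline 0.302 g; sodium bicarbonate 1.660 g

Scale factor relative to 1 L: 0.461.
calcium chloride: 2.51 mmol/L × 111 g/mol × 0.461 L ÷ 1000 = 0.128 g
biotin: 2.14 µmol/L × 244.3 g/mol × 0.461 L ÷ 1000 = 0.241 mg
L-proline: 0.655 g/L × 0.461 L = 0.302 g
sodium bicarbonate: 3.6 g/L × 0.461 L = 1.660 g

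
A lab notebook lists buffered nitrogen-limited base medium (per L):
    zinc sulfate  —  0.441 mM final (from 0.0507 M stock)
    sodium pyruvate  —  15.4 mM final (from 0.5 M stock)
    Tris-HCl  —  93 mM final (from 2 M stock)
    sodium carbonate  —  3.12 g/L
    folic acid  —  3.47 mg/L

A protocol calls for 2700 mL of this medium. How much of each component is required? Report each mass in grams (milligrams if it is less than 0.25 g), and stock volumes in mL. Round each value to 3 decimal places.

Working volume: 2700 mL = 2.7 L.
zinc sulfate: dilute stock: 0.441 mM × 2700 mL ÷ 50.7 mM = 23.485 mL
sodium pyruvate: V = C2·V2/C1 = 15.4 mM × 2700 mL ÷ 500 mM = 83.160 mL
Tris-HCl: V = C2·V2/C1 = 93 mM × 2700 mL ÷ 2000 mM = 125.550 mL
sodium carbonate: 3.12 g/L × 2.7 L = 8.424 g
folic acid: 3.47 mg/L × 2.7 L = 9.369 mg

zinc sulfate 23.485 mL; sodium pyruvate 83.160 mL; Tris-HCl 125.550 mL; sodium carbonate 8.424 g; folic acid 9.369 mg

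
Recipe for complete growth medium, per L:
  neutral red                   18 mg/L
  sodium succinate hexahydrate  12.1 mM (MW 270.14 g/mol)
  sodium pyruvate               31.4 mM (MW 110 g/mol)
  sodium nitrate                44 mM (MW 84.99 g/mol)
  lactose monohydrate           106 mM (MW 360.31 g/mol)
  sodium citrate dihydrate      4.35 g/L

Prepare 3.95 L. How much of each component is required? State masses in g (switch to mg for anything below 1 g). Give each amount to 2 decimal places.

neutral red 71.10 mg; sodium succinate hexahydrate 12.91 g; sodium pyruvate 13.64 g; sodium nitrate 14.77 g; lactose monohydrate 150.86 g; sodium citrate dihydrate 17.18 g

Working volume: 3.95 L.
neutral red: 18 mg/L × 3.95 L = 71.10 mg
sodium succinate hexahydrate: 12.1 mmol/L × 270.14 g/mol × 3.95 L ÷ 1000 = 12.91 g
sodium pyruvate: 31.4 mmol/L × 110 g/mol × 3.95 L ÷ 1000 = 13.64 g
sodium nitrate: 44 mmol/L × 84.99 g/mol × 3.95 L ÷ 1000 = 14.77 g
lactose monohydrate: 106 mmol/L × 360.31 g/mol × 3.95 L ÷ 1000 = 150.86 g
sodium citrate dihydrate: 4.35 g/L × 3.95 L = 17.18 g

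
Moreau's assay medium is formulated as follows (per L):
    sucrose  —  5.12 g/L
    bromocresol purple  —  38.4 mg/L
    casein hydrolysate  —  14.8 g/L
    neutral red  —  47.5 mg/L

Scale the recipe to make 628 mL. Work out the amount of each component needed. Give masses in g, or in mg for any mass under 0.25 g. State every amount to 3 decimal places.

Working volume: 628 mL = 0.628 L.
sucrose: 5.12 g/L × 0.628 L = 3.215 g
bromocresol purple: 38.4 mg/L × 0.628 L = 24.115 mg
casein hydrolysate: 14.8 g/L × 0.628 L = 9.294 g
neutral red: 47.5 mg/L × 0.628 L = 29.830 mg

sucrose 3.215 g; bromocresol purple 24.115 mg; casein hydrolysate 9.294 g; neutral red 29.830 mg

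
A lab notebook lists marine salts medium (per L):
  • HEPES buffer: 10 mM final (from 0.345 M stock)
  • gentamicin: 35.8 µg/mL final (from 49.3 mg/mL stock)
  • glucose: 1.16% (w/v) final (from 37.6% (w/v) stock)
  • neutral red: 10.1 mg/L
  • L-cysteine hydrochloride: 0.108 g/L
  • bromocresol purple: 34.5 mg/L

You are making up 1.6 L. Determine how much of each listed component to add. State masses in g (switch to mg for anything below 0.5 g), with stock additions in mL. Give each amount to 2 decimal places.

HEPES buffer 46.38 mL; gentamicin 1.16 mL; glucose 49.36 mL; neutral red 16.16 mg; L-cysteine hydrochloride 172.80 mg; bromocresol purple 55.20 mg

Working volume: 1.6 L.
HEPES buffer: V = C2·V2/C1 = 10 mM × 1600 mL ÷ 345 mM = 46.38 mL
gentamicin: C1V1 = C2V2 → 35.8 µg/mL × 1600 mL ÷ 49300 µg/mL = 1.16 mL
glucose: dilute stock: 1.16% ÷ 37.6% × 1600 mL = 49.36 mL
neutral red: 10.1 mg/L × 1.6 L = 16.16 mg
L-cysteine hydrochloride: 0.108 g/L × 1.6 L = 0.1728 g = 172.80 mg
bromocresol purple: 34.5 mg/L × 1.6 L = 55.20 mg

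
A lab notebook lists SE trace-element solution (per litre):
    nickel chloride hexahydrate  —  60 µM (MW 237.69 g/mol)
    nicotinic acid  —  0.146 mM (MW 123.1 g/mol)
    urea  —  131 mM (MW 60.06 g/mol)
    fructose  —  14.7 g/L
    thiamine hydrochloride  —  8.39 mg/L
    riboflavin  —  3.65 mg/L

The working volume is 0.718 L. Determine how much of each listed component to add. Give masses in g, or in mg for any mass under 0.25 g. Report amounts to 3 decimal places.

Scale factor relative to 1 L: 0.718.
nickel chloride hexahydrate: 60 µmol/L × 237.69 g/mol × 0.718 L ÷ 1000 = 10.240 mg
nicotinic acid: 0.146 mmol/L × 123.1 mg/mmol × 0.718 L = 12.904 mg
urea: 131 mmol/L × 60.06 g/mol × 0.718 L ÷ 1000 = 5.649 g
fructose: 14.7 g/L × 0.718 L = 10.555 g
thiamine hydrochloride: 8.39 mg/L × 0.718 L = 6.024 mg
riboflavin: 3.65 mg/L × 0.718 L = 2.621 mg

nickel chloride hexahydrate 10.240 mg; nicotinic acid 12.904 mg; urea 5.649 g; fructose 10.555 g; thiamine hydrochloride 6.024 mg; riboflavin 2.621 mg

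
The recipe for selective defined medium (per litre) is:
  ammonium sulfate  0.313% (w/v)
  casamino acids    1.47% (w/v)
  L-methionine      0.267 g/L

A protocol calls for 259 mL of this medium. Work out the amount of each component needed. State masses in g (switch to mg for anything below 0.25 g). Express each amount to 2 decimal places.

Scale factor relative to 1 L: 0.259.
ammonium sulfate: 0.313 g per 100 mL × 259 mL ÷ 100 = 0.81 g
casamino acids: 1.47% w/v = 14.7 g/L → 14.7 × 0.259 L = 3.81 g
L-methionine: 0.267 g/L × 0.259 L = 0.069153 g = 69.15 mg

ammonium sulfate 0.81 g; casamino acids 3.81 g; L-methionine 69.15 mg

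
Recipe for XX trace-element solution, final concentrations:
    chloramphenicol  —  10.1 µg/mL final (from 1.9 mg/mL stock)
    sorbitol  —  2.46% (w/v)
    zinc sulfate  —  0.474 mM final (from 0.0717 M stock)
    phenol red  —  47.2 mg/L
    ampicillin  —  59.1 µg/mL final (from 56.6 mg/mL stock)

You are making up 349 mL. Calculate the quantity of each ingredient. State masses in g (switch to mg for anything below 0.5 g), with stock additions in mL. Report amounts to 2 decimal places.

Target volume = 349 mL = 0.349 L.
chloramphenicol: dilute stock: 10.1 µg/mL × 349 mL ÷ 1900 µg/mL = 1.86 mL
sorbitol: 2.46 g per 100 mL × 349 mL ÷ 100 = 8.59 g
zinc sulfate: C1V1 = C2V2 → 0.474 mM × 349 mL ÷ 71.7 mM = 2.31 mL
phenol red: 47.2 mg/L × 0.349 L = 16.47 mg
ampicillin: V = C2·V2/C1 = 59.1 µg/mL × 349 mL ÷ 56600 µg/mL = 0.36 mL

chloramphenicol 1.86 mL; sorbitol 8.59 g; zinc sulfate 2.31 mL; phenol red 16.47 mg; ampicillin 0.36 mL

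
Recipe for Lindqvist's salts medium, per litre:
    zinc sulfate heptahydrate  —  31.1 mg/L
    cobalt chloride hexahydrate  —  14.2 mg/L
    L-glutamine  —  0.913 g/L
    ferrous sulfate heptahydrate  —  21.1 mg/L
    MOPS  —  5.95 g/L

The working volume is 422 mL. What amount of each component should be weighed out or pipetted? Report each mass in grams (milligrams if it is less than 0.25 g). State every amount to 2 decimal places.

zinc sulfate heptahydrate 13.12 mg; cobalt chloride hexahydrate 5.99 mg; L-glutamine 0.39 g; ferrous sulfate heptahydrate 8.90 mg; MOPS 2.51 g

Working volume: 422 mL = 0.422 L.
zinc sulfate heptahydrate: 31.1 mg/L × 0.422 L = 13.12 mg
cobalt chloride hexahydrate: 14.2 mg/L × 0.422 L = 5.99 mg
L-glutamine: 0.913 g/L × 0.422 L = 0.39 g
ferrous sulfate heptahydrate: 21.1 mg/L × 0.422 L = 8.90 mg
MOPS: 5.95 g/L × 0.422 L = 2.51 g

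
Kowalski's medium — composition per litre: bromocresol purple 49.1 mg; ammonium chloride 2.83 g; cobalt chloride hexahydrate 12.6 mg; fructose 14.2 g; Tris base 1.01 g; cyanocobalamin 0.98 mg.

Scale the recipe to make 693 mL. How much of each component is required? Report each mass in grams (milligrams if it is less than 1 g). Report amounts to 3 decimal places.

Ratio of target to recipe volume: 693 / 1000 = 0.693.
bromocresol purple: 49.1 mg × (693 mL / 1000 mL) = 34.026 mg
ammonium chloride: 2.83 g × (693 mL / 1000 mL) = 1.961 g
cobalt chloride hexahydrate: 12.6 mg × (693 mL / 1000 mL) = 8.732 mg
fructose: 14.2 g × (693 mL / 1000 mL) = 9.841 g
Tris base: 1.01 g × (693 mL / 1000 mL) = 0.69993 g = 699.930 mg
cyanocobalamin: 0.98 mg × (693 mL / 1000 mL) = 0.679 mg

bromocresol purple 34.026 mg; ammonium chloride 1.961 g; cobalt chloride hexahydrate 8.732 mg; fructose 9.841 g; Tris base 699.930 mg; cyanocobalamin 0.679 mg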